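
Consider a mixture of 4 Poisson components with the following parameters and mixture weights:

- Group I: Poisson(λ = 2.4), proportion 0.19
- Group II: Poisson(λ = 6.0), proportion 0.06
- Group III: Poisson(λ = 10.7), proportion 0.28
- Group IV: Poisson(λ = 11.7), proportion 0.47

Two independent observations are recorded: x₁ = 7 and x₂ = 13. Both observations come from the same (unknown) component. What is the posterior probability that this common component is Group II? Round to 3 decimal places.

0.010

Posterior ∝ prior × likelihood, so P(k | x) ∝ P(Z=k) f_k(x); normalise over all components.
Since both observations come from the same component, the likelihood for component k is f_k(x₁)·f_k(x₂).
  p_I = [0.00825546] × [1.27691e-06] = 1.05415e-08
  p_II = [0.137677] × [0.00519899] = 0.000715781
  p_III = [0.0718298] × [0.0872485] = 0.00626704
  p_IV = [0.0493884] × [0.102539] = 0.00506425
Weight by the priors:
  P(Z=I)·p_I = 0.19 × 1.05415e-08 = 2.00288e-09
  P(Z=II)·p_II = 0.06 × 0.000715781 = 4.29469e-05
  P(Z=III)·p_III = 0.28 × 0.00626704 = 0.00175477
  P(Z=IV)·p_IV = 0.47 × 0.00506425 = 0.0023802
Marginal: 2.00288e-09 + 4.29469e-05 + 0.00175477 + 0.0023802 = 0.00417792
P(Group II | x₁,x₂) ≈ 0.010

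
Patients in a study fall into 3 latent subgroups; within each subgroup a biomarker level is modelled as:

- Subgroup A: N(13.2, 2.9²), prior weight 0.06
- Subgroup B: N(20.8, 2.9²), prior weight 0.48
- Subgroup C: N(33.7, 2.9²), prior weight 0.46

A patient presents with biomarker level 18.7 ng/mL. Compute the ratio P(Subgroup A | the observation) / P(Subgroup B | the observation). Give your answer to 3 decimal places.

0.027

Only the two components matter; the odds are (π_i f_i(x)) / (π_j f_j(x)).
Evaluate each component's likelihood at the observed value:
  p_A = (1/(2.9·√(2π)))·exp(−(18.7−13.2)²/(2·2.9²)) = 0.137566·exp(-1.79845) = 0.0227747
  p_B = (1/(2.9·√(2π)))·exp(−(18.7−20.8)²/(2·2.9²)) = 0.137566·exp(-0.26219) = 0.105839
  p_C = (1/(2.9·√(2π)))·exp(−(18.7−33.7)²/(2·2.9²)) = 0.137566·exp(-13.37693) = 2.13297e-07
Odds = (0.06/0.48) × (0.0227747/0.105839) = 0.125 × 0.215183 ≈ 0.027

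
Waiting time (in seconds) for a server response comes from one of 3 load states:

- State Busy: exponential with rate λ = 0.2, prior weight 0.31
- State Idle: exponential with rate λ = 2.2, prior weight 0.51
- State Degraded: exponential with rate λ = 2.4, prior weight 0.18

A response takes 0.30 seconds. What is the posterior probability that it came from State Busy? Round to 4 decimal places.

The responsibility of component k is w_k f_k(x) divided by Σ_j w_j f_j(x).
Component likelihoods at x = 0.30 seconds:
  p_Busy = 0.188353
  p_Idle = 1.13707
  p_Degraded = 1.16821
Unnormalised posteriors:
  w_Busy·p_Busy = 0.31 × 0.188353 = 0.0583894
  w_Idle·p_Idle = 0.51 × 1.13707 = 0.579907
  w_Degraded·p_Degraded = 0.18 × 1.16821 = 0.210277
Sum: 0.0583894 + 0.579907 + 0.210277 = 0.848574
P(State Busy | 0.30 seconds) = 0.0583894 / 0.848574 ≈ 0.0688

0.0688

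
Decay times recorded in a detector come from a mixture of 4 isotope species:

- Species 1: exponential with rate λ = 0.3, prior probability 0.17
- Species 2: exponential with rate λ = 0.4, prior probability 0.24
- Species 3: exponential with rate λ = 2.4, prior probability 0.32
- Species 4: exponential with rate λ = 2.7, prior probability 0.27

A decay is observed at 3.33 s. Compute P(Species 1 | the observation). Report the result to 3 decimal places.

P(component k | x) = π_k·f_k(x) / marginal(x), where marginal(x) = Σ_j π_j·f_j(x).
Exponential densities:
  p_1 = 0.3·e^(−0.3·3.33) = 0.3·e^(−0.9990) = 0.110474
  p_2 = 0.4·e^(−0.4·3.33) = 0.4·e^(−1.3320) = 0.10558
  p_3 = 2.4·e^(−2.4·3.33) = 2.4·e^(−7.9920) = 0.000811577
  p_4 = 2.7·e^(−2.7·3.33) = 2.7·e^(−8.9910) = 0.000336219
Unnormalised posteriors:
  π_1·p_1 = 0.17 × 0.110474 = 0.0187806
  π_2·p_2 = 0.24 × 0.10558 = 0.0253391
  π_3·p_3 = 0.32 × 0.000811577 = 0.000259705
  π_4·p_4 = 0.27 × 0.000336219 = 9.07791e-05
Sum: 0.0187806 + 0.0253391 + 0.000259705 + 9.07791e-05 = 0.0444702
P(Species 1 | the observation) ≈ 0.422

0.422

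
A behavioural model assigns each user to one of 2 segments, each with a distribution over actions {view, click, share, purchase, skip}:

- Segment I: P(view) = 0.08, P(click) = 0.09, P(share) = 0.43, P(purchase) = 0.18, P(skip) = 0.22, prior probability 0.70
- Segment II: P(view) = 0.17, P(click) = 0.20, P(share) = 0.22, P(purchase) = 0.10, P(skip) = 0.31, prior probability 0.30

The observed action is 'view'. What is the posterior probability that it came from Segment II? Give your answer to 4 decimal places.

Posterior ∝ prior × likelihood, so P(k | x) ∝ w_k f_k(x); normalise over all components.
Component likelihoods at x = 'view':
  L_I = 0.08
  L_II = 0.17
Prior × likelihood for each component:
  w_I·L_I = 0.70 × 0.08 = 0.056
  w_II·L_II = 0.30 × 0.17 = 0.051
Marginal: 0.056 + 0.051 = 0.107
Responsibility of Segment II: 0.051 / 0.107 ≈ 0.4766

0.4766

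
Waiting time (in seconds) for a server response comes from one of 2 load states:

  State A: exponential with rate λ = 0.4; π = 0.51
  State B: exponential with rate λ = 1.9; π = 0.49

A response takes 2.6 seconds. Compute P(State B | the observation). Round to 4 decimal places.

0.0846

P(component k | x) = w_k·f_k(x) / marginal(x), where marginal(x) = Σ_j w_j·f_j(x).
Evaluate each component's likelihood at the observed value:
  p_A = 0.4·e^(−0.4·2.6) = 0.4·e^(−1.0400) = 0.141382
  p_B = 1.9·e^(−1.9·2.6) = 1.9·e^(−4.9400) = 0.0135937
Unnormalised posteriors:
  w_A·p_A = 0.51 × 0.141382 = 0.0721048
  w_B·p_B = 0.49 × 0.0135937 = 0.00666093
Sum: 0.0721048 + 0.00666093 = 0.0787657
Responsibility of State B: 0.00666093 / 0.0787657 ≈ 0.0846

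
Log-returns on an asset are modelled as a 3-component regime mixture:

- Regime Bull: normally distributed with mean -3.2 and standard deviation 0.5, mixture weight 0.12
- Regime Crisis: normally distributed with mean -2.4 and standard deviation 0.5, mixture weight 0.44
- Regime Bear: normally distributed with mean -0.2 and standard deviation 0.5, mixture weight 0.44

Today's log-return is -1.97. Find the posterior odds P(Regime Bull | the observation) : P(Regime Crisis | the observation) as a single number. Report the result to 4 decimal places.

0.0192

Posterior odds = (w_i f_i(x)) / (w_j f_j(x)); the normalising sum cancels.
Normal densities:
  L_Bull = (1/(0.5·√(2π)))·exp(−(-1.97−-3.2)²/(2·0.5²)) = 0.797885·exp(-3.02580) = 0.0387126
  L_Crisis = (1/(0.5·√(2π)))·exp(−(-1.97−-2.4)²/(2·0.5²)) = 0.797885·exp(-0.36980) = 0.551236
  L_Bear = (1/(0.5·√(2π)))·exp(−(-1.97−-0.2)²/(2·0.5²)) = 0.797885·exp(-6.26580) = 0.00151613
Odds = (0.12/0.44) × (0.0387126/0.551236) = 0.272727 × 0.0702286 ≈ 0.0192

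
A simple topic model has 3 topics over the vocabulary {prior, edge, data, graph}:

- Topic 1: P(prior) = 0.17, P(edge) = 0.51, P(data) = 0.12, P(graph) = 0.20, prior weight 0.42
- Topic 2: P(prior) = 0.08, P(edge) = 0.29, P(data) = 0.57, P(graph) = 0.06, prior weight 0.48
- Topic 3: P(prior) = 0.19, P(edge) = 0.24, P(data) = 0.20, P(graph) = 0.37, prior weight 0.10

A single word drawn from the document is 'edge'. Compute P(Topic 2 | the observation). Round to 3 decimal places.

Apply Bayes' rule: the posterior for each component is proportional to its prior times its likelihood at x.
Component likelihoods at x = 'edge':
  L_1 = 0.51
  L_2 = 0.29
  L_3 = 0.24
Prior × likelihood for each component:
  π_1·L_1 = 0.42 × 0.51 = 0.2142
  π_2·L_2 = 0.48 × 0.29 = 0.1392
  π_3·L_3 = 0.10 × 0.24 = 0.024
Normaliser: 0.2142 + 0.1392 + 0.024 = 0.3774
Responsibility of Topic 2: 0.1392 / 0.3774 ≈ 0.369

0.369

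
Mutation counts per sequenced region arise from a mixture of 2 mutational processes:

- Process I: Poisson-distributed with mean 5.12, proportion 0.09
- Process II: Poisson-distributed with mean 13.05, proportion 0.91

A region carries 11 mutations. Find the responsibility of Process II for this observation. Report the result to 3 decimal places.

Apply Bayes' rule: the posterior for each component is proportional to its prior times its likelihood at x.
Component likelihoods at x = 11 mutations:
  p_I = e^(−5.12)·5.12^11/11! = 0.00948912
  p_II = e^(−13.05)·13.05^11/11! = 0.100697
Multiply by the mixture weights:
  P(Z=I)·p_I = 0.09 × 0.00948912 = 0.000854021
  P(Z=II)·p_II = 0.91 × 0.100697 = 0.0916344
Sum: 0.000854021 + 0.0916344 = 0.0924884
Responsibility of Process II: 0.0916344 / 0.0924884 ≈ 0.991

0.991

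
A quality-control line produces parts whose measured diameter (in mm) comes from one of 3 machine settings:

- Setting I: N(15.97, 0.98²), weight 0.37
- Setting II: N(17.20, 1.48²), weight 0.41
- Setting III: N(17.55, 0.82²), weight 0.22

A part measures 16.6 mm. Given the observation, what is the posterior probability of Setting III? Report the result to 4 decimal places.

0.1961

Posterior ∝ prior × likelihood, so P(k | x) ∝ w_k f_k(x); normalise over all components.
Component likelihoods at x = 16.6 mm:
  L_I = 0.331089
  L_II = 0.24829
  L_III = 0.248679
Prior × likelihood for each component:
  w_I·L_I = 0.37 × 0.331089 = 0.122503
  w_II·L_II = 0.41 × 0.24829 = 0.101799
  w_III·L_III = 0.22 × 0.248679 = 0.0547094
Sum: 0.122503 + 0.101799 + 0.0547094 = 0.279011
So the posterior for Setting III is 0.0547094 / 0.279011 ≈ 0.1961.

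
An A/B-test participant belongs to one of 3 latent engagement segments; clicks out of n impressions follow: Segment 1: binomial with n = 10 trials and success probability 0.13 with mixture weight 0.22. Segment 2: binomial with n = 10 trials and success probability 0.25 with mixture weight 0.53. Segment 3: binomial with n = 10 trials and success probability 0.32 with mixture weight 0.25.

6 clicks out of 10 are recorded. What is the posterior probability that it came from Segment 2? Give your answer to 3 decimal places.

0.414

By Bayes' theorem, P(k | x) = P(Z=k) f_k(x) / Σ_j P(Z=j) f_j(x).
Component likelihoods at x = 6 clicks out of 10:
  L_1 = C(10,6)·0.13^6·0.87^4 = 210·4.82681e-06·0.572898 = 0.000580706
  L_2 = C(10,6)·0.25^6·0.75^4 = 210·0.000244141·0.316406 = 0.016222
  L_3 = C(10,6)·0.32^6·0.68^4 = 210·0.00107374·0.213814 = 0.048212
Unnormalised posteriors:
  P(Z=1)·L_1 = 0.22 × 0.000580706 = 0.000127755
  P(Z=2)·L_2 = 0.53 × 0.016222 = 0.00859766
  P(Z=3)·L_3 = 0.25 × 0.048212 = 0.012053
Marginal: 0.000127755 + 0.00859766 + 0.012053 = 0.0207784
So the posterior for Segment 2 is 0.00859766 / 0.0207784 ≈ 0.414.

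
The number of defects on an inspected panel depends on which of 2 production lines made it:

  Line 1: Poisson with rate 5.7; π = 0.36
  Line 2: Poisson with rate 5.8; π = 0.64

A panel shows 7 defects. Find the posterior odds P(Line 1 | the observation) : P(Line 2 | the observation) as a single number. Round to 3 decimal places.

Posterior odds = (π_i f_i(x)) / (π_j f_j(x)); the normalising sum cancels.
Component likelihoods at x = 7 defects:
  L_1 = e^(−5.7)·5.7^7/7! = 0.129782
  L_2 = e^(−5.8)·5.8^7/7! = 0.132635
Odds = (0.36/0.64) × (0.129782/0.132635) = 0.5625 × 0.978492 ≈ 0.550

0.550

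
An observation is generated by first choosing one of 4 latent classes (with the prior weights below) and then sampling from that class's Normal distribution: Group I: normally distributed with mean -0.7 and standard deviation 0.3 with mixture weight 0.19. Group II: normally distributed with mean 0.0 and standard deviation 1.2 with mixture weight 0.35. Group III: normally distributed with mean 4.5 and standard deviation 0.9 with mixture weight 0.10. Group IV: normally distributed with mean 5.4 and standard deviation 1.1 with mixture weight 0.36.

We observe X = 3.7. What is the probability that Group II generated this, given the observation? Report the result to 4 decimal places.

0.0142

P(component k | x) = w_k·f_k(x) / marginal(x), where marginal(x) = Σ_j w_j·f_j(x).
Component likelihoods at x = 3.7:
  L_I = (1/(0.3·√(2π)))·exp(−(3.7−-0.7)²/(2·0.3²)) = 1.329808·exp(-107.55556) = 2.58824e-47
  L_II = (1/(1.2·√(2π)))·exp(−(3.7−0.0)²/(2·1.2²)) = 0.332452·exp(-4.75347) = 0.0028663
  L_III = (1/(0.9·√(2π)))·exp(−(3.7−4.5)²/(2·0.9²)) = 0.443269·exp(-0.39506) = 0.298603
  L_IV = (1/(1.1·√(2π)))·exp(−(3.7−5.4)²/(2·1.1²)) = 0.362675·exp(-1.19421) = 0.109869
Unnormalised posteriors:
  w_I·L_I = 0.19 × 2.58824e-47 = 4.91766e-48
  w_II·L_II = 0.35 × 0.0028663 = 0.00100321
  w_III·L_III = 0.10 × 0.298603 = 0.0298603
  w_IV·L_IV = 0.36 × 0.109869 = 0.039553
Marginal: 4.91766e-48 + 0.00100321 + 0.0298603 + 0.039553 = 0.0704165
So the posterior for Group II is 0.00100321 / 0.0704165 ≈ 0.0142.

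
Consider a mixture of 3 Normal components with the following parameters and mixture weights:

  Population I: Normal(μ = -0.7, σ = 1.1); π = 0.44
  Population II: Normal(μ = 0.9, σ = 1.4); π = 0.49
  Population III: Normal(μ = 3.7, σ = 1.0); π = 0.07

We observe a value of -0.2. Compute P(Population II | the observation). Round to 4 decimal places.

0.4161

Apply Bayes' rule: the posterior for each component is proportional to its prior times its likelihood at x.
Normal densities:
  p_I = (1/(1.1·√(2π)))·exp(−(-0.2−-0.7)²/(2·1.1²)) = 0.362675·exp(-0.10331) = 0.327079
  p_II = (1/(1.4·√(2π)))·exp(−(-0.2−0.9)²/(2·1.4²)) = 0.284959·exp(-0.30867) = 0.20928
  p_III = (1/(1.0·√(2π)))·exp(−(-0.2−3.7)²/(2·1.0²)) = 0.398942·exp(-7.60500) = 0.000198655
Multiply by the mixture weights:
  π_I·p_I = 0.44 × 0.327079 = 0.143915
  π_II·p_II = 0.49 × 0.20928 = 0.102547
  π_III·p_III = 0.07 × 0.000198655 = 1.39059e-05
Normaliser: 0.143915 + 0.102547 + 1.39059e-05 = 0.246476
So the posterior for Population II is 0.102547 / 0.246476 ≈ 0.4161.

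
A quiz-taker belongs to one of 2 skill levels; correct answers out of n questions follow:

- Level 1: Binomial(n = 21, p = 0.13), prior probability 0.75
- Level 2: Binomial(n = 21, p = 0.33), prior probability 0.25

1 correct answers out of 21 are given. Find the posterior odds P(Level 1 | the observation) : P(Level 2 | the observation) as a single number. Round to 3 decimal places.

Since P(k|x) ∝ w_k f_k(x), the posterior odds are w_i f_i(x) / (w_j f_j(x)).
Evaluate each component's likelihood at the observed value:
  p_1 = C(21,1)·0.13^1·0.87^20 = 21·0.13·0.0617142 = 0.16848
  p_2 = C(21,1)·0.33^1·0.67^20 = 21·0.33·0.000332274 = 0.00230266
0.12636 / 0.000575664 ≈ 219.503

219.503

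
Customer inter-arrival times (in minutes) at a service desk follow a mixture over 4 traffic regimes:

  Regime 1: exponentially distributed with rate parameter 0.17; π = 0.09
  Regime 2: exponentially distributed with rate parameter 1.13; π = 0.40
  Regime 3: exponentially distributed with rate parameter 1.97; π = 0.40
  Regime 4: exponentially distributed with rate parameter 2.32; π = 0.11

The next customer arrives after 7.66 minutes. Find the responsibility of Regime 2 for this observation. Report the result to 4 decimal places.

0.0186

By Bayes' theorem, P(k | x) = w_k f_k(x) / Σ_j w_j f_j(x).
Exponential densities:
  L_1 = 0.0462286
  L_2 = 0.000196749
  L_3 = 5.5065e-07
  L_4 = 4.44175e-08
Unnormalised posteriors:
  w_1·L_1 = 0.09 × 0.0462286 = 0.00416057
  w_2·L_2 = 0.40 × 0.000196749 = 7.86996e-05
  w_3·L_3 = 0.40 × 5.5065e-07 = 2.2026e-07
  w_4·L_4 = 0.11 × 4.44175e-08 = 4.88592e-09
Normaliser: 0.00416057 + 7.86996e-05 + 2.2026e-07 + 4.88592e-09 = 0.0042395
Responsibility of Regime 2: 7.86996e-05 / 0.0042395 ≈ 0.0186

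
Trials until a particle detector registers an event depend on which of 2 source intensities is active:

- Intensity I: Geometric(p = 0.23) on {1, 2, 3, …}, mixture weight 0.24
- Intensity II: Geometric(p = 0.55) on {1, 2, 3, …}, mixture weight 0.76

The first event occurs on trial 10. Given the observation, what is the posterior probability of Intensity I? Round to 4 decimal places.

0.9432

By Bayes' theorem, P(k | x) = w_k f_k(x) / Σ_j w_j f_j(x).
Component likelihoods at x = 10:
  L_I = 0.0218849
  L_II = 0.000416174
Weight by the priors:
  w_I·L_I = 0.24 × 0.0218849 = 0.00525237
  w_II·L_II = 0.76 × 0.000416174 = 0.000316293
Normaliser: 0.00525237 + 0.000316293 = 0.00556867
So the posterior for Intensity I is 0.00525237 / 0.00556867 ≈ 0.9432.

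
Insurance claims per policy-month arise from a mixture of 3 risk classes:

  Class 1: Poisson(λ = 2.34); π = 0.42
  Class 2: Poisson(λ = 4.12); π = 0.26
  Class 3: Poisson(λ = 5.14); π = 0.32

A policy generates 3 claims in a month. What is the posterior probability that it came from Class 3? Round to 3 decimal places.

0.238

By Bayes' theorem, P(k | x) = P(Z=k) f_k(x) / Σ_j P(Z=j) f_j(x).
Poisson probabilities:
  p_1 = e^(−2.34)·2.34^3/3! = 0.205706
  p_2 = e^(−4.12)·4.12^3/3! = 0.189342
  p_3 = e^(−5.14)·5.14^3/3! = 0.132576
Unnormalised posteriors:
  P(Z=1)·p_1 = 0.42 × 0.205706 = 0.0863966
  P(Z=2)·p_2 = 0.26 × 0.189342 = 0.0492289
  P(Z=3)·p_3 = 0.32 × 0.132576 = 0.0424243
Marginal: 0.0863966 + 0.0492289 + 0.0424243 = 0.17805
P(Class 3 | x) = 0.0424243 / 0.17805 ≈ 0.238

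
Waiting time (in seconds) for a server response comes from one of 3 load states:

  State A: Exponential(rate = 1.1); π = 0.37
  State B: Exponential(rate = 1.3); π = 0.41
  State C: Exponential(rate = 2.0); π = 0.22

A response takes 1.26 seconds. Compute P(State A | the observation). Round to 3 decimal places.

0.423

The responsibility of component k is π_k f_k(x) divided by Σ_j π_j f_j(x).
Evaluate each component's likelihood at the observed value:
  f_A = 1.1·e^(−1.1·1.26) = 1.1·e^(−1.3860) = 0.275081
  f_B = 1.3·e^(−1.3·1.26) = 1.3·e^(−1.6380) = 0.252679
  f_C = 2.0·e^(−2.0·1.26) = 2.0·e^(−2.5200) = 0.160919
Weight by the priors:
  π_A·f_A = 0.37 × 0.275081 = 0.10178
  π_B·f_B = 0.41 × 0.252679 = 0.103598
  π_C·f_C = 0.22 × 0.160919 = 0.0354022
Denominator: 0.10178 + 0.103598 + 0.0354022 = 0.240781
Responsibility of State A: 0.10178 / 0.240781 ≈ 0.423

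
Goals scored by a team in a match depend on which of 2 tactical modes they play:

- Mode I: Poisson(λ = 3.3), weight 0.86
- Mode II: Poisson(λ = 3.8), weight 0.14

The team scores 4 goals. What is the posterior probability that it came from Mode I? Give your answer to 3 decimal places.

0.852

The responsibility of component k is w_k f_k(x) divided by Σ_j w_j f_j(x).
Evaluate each component's likelihood at the observed value:
  f_I = e^(−3.3)·3.3^4/4! = 0.182252
  f_II = e^(−3.8)·3.8^4/4! = 0.194359
Weight by the priors:
  w_I·f_I = 0.86 × 0.182252 = 0.156737
  w_II·f_II = 0.14 × 0.194359 = 0.0272102
Normaliser: 0.156737 + 0.0272102 = 0.183947
P(Mode I | the observation) = 0.156737 / 0.183947 ≈ 0.852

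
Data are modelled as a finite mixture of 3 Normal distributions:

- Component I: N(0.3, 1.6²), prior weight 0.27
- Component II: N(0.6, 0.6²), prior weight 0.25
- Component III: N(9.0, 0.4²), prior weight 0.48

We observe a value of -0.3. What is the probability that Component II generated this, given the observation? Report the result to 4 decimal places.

The responsibility of component k is w_k f_k(x) divided by Σ_j w_j f_j(x).
Evaluate each component's likelihood at the observed value:
  p_I = 0.232409
  p_II = 0.215863
  p_III = 4.14185e-118
Multiply by the mixture weights:
  w_I·p_I = 0.27 × 0.232409 = 0.0627505
  w_II·p_II = 0.25 × 0.215863 = 0.0539657
  w_III·p_III = 0.48 × 4.14185e-118 = 1.98809e-118
Denominator: 0.0627505 + 0.0539657 + 1.98809e-118 = 0.116716
P(Component II | -0.3) ≈ 0.4624

0.4624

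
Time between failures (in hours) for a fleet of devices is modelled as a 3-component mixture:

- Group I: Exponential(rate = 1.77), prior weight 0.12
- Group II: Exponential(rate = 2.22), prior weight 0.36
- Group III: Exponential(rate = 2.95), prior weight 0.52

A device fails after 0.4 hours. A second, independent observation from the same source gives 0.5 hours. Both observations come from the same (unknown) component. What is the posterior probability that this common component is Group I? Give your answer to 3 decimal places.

0.120

P(component k | x) = P(Z=k)·f_k(x) / marginal(x), where marginal(x) = Σ_j P(Z=j)·f_j(x).
Since both observations come from the same component, the likelihood for component k is f_k(x₁)·f_k(x₂).
  L_I = [0.871952] × [0.730504] = 0.636965
  L_II = [0.913481] × [0.731621] = 0.668322
  L_III = [0.906472] × [0.674897] = 0.611776
Weight by the priors:
  P(Z=I)·L_I = 0.12 × 0.636965 = 0.0764358
  P(Z=II)·L_II = 0.36 × 0.668322 = 0.240596
  P(Z=III)·L_III = 0.52 × 0.611776 = 0.318123
Sum: 0.0764358 + 0.240596 + 0.318123 = 0.635155
P(Group I | x₁,x₂) ≈ 0.120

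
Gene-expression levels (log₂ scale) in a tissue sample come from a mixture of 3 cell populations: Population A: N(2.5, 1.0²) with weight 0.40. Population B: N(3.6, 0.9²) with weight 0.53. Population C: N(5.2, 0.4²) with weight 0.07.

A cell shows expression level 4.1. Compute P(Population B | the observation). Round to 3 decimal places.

P(component k | x) = π_k·f_k(x) / marginal(x), where marginal(x) = Σ_j π_j·f_j(x).
Evaluate each component's likelihood at the observed value:
  L_A = 0.110921
  L_B = 0.37988
  L_C = 0.0227339
Prior × likelihood for each component:
  π_A·L_A = 0.40 × 0.110921 = 0.0443683
  π_B·L_B = 0.53 × 0.37988 = 0.201337
  π_C·L_C = 0.07 × 0.0227339 = 0.00159137
Marginal: 0.0443683 + 0.201337 + 0.00159137 = 0.247296
P(Population B | x) = 0.201337 / 0.247296 ≈ 0.814

0.814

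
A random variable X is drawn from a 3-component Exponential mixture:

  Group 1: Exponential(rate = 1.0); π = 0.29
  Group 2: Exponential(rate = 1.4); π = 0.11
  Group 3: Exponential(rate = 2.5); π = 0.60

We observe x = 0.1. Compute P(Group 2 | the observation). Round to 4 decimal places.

By Bayes' theorem, P(k | x) = w_k f_k(x) / Σ_j w_j f_j(x).
Exponential densities:
  p_1 = 0.904837
  p_2 = 1.2171
  p_3 = 1.947
Prior × likelihood for each component:
  w_1·p_1 = 0.29 × 0.904837 = 0.262403
  w_2·p_2 = 0.11 × 1.2171 = 0.133881
  w_3·p_3 = 0.60 × 1.947 = 1.1682
Denominator: 0.262403 + 0.133881 + 1.1682 = 1.56449
P(Group 2 | 0.1) = 0.133881 / 1.56449 ≈ 0.0856

0.0856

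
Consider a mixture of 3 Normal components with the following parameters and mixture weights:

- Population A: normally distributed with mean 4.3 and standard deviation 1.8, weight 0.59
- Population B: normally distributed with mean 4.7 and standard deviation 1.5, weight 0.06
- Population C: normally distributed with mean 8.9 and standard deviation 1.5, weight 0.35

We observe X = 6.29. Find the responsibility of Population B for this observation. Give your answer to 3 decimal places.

0.090

The responsibility of component k is w_k f_k(x) divided by Σ_j w_j f_j(x).
Evaluate each component's likelihood at the observed value:
  f_A = (1/(1.8·√(2π)))·exp(−(6.29−4.3)²/(2·1.8²)) = 0.221635·exp(-0.61113) = 0.12029
  f_B = (1/(1.5·√(2π)))·exp(−(6.29−4.7)²/(2·1.5²)) = 0.265962·exp(-0.56180) = 0.151646
  f_C = (1/(1.5·√(2π)))·exp(−(6.29−8.9)²/(2·1.5²)) = 0.265962·exp(-1.51380) = 0.0585307
Prior × likelihood for each component:
  w_A·f_A = 0.59 × 0.12029 = 0.070971
  w_B·f_B = 0.06 × 0.151646 = 0.00909879
  w_C·f_C = 0.35 × 0.0585307 = 0.0204857
Normaliser: 0.070971 + 0.00909879 + 0.0204857 = 0.100555
P(Population B | 6.29) = 0.00909879 / 0.100555 ≈ 0.090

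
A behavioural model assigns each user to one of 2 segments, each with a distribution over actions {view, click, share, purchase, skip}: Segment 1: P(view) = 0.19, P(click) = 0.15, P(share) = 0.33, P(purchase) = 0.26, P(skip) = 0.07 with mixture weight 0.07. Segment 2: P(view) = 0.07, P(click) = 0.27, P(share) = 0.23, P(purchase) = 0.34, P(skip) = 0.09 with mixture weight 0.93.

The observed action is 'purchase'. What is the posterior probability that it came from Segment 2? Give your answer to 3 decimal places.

0.946

The responsibility of component k is w_k f_k(x) divided by Σ_j w_j f_j(x).
Categorical probabilities:
  f_1 = 0.26
  f_2 = 0.34
Unnormalised posteriors:
  w_1·f_1 = 0.07 × 0.26 = 0.0182
  w_2·f_2 = 0.93 × 0.34 = 0.3162
Denominator: 0.0182 + 0.3162 = 0.3344
So the posterior for Segment 2 is 0.3162 / 0.3344 ≈ 0.946.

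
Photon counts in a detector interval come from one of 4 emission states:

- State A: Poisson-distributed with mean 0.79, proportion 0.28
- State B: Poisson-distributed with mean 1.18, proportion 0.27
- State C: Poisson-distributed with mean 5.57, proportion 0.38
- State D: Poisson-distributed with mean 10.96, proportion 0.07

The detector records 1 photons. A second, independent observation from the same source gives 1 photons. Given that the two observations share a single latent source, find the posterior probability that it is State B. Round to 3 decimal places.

0.495

The responsibility of component k is P(Z=k) f_k(x) divided by Σ_j P(Z=j) f_j(x).
Since both observations come from the same component, the likelihood for component k is f_k(x₁)·f_k(x₂).
  L_A = [0.358537] × [0.358537] = 0.128549
  L_B = [0.362589] × [0.362589] = 0.131471
  L_C = [0.0212244] × [0.0212244] = 0.000450474
  L_D = [0.000190521] × [0.000190521] = 3.62983e-08
Prior × likelihood for each component:
  P(Z=A)·L_A = 0.28 × 0.128549 = 0.0359937
  P(Z=B)·L_B = 0.27 × 0.131471 = 0.0354971
  P(Z=C)·L_C = 0.38 × 0.000450474 = 0.00017118
  P(Z=D)·L_D = 0.07 × 3.62983e-08 = 2.54088e-09
Sum: 0.0359937 + 0.0354971 + 0.00017118 + 2.54088e-09 = 0.071662
Responsibility of State B: 0.0354971 / 0.071662 ≈ 0.495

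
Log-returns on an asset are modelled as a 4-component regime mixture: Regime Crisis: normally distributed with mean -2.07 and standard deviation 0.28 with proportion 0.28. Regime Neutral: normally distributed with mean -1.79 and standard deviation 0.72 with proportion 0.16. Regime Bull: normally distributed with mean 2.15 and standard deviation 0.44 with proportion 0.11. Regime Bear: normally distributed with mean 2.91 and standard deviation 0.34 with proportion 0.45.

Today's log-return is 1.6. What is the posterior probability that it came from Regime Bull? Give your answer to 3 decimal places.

0.993

P(component k | x) = π_k·f_k(x) / marginal(x), where marginal(x) = Σ_j π_j·f_j(x).
Normal densities:
  p_Crisis = (1/(0.28·√(2π)))·exp(−(1.6−-2.07)²/(2·0.28²)) = 1.424794·exp(-85.89860) = 7.05449e-38
  p_Neutral = (1/(0.72·√(2π)))·exp(−(1.6−-1.79)²/(2·0.72²)) = 0.554087·exp(-11.08420) = 8.50688e-06
  p_Bull = (1/(0.44·√(2π)))·exp(−(1.6−2.15)²/(2·0.44²)) = 0.906687·exp(-0.78125) = 0.415112
  p_Bear = (1/(0.34·√(2π)))·exp(−(1.6−2.91)²/(2·0.34²)) = 1.173360·exp(-7.42258) = 0.000701207
Weight by the priors:
  π_Crisis·p_Crisis = 0.28 × 7.05449e-38 = 1.97526e-38
  π_Neutral·p_Neutral = 0.16 × 8.50688e-06 = 1.3611e-06
  π_Bull·p_Bull = 0.11 × 0.415112 = 0.0456623
  π_Bear·p_Bear = 0.45 × 0.000701207 = 0.000315543
Evidence: 1.97526e-38 + 1.3611e-06 + 0.0456623 + 0.000315543 = 0.0459792
P(Regime Bull | data) = 0.0456623 / 0.0459792 ≈ 0.993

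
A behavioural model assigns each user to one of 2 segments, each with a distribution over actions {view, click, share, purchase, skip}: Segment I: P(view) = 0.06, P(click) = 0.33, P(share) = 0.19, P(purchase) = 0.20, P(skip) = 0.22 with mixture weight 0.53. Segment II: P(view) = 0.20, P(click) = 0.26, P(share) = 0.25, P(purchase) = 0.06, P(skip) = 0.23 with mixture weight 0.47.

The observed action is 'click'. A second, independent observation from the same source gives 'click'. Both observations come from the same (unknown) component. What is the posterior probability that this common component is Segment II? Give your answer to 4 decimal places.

0.3550

By Bayes' theorem, P(k | x) = π_k f_k(x) / Σ_j π_j f_j(x).
Since both observations come from the same component, the likelihood for component k is f_k(x₁)·f_k(x₂).
  f_I = [0.33] × [0.33] = 0.1089
  f_II = [0.26] × [0.26] = 0.0676
Prior × likelihood for each component:
  π_I·f_I = 0.53 × 0.1089 = 0.057717
  π_II·f_II = 0.47 × 0.0676 = 0.031772
Marginal: 0.057717 + 0.031772 = 0.089489
P(Segment II | data) ≈ 0.3550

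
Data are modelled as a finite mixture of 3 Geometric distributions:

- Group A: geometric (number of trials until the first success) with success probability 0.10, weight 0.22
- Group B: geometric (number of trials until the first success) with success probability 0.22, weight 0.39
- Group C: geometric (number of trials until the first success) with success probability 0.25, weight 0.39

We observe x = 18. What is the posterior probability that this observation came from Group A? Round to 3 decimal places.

Apply Bayes' rule: the posterior for each component is proportional to its prior times its likelihood at x.
Evaluate each component's likelihood at the observed value:
  L_A = 0.0166772
  L_B = 0.0032213
  L_C = 0.00187924
Prior × likelihood for each component:
  π_A·L_A = 0.22 × 0.0166772 = 0.00366898
  π_B·L_B = 0.39 × 0.0032213 = 0.00125631
  π_C·L_C = 0.39 × 0.00187924 = 0.000732902
Denominator: 0.00366898 + 0.00125631 + 0.000732902 = 0.00565819
Responsibility of Group A: 0.00366898 / 0.00565819 ≈ 0.648

0.648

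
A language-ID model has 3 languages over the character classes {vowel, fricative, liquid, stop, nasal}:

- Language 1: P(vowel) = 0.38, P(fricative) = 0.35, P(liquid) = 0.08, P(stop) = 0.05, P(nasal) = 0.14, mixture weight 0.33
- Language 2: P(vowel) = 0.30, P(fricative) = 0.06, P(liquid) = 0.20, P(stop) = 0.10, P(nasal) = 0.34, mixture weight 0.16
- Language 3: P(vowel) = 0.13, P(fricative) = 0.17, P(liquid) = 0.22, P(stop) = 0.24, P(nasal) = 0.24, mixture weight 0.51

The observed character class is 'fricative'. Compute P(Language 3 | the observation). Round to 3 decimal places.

0.409

Posterior ∝ prior × likelihood, so P(k | x) ∝ π_k f_k(x); normalise over all components.
Component likelihoods at x = 'fricative':
  f_1 = 0.35
  f_2 = 0.06
  f_3 = 0.17
Prior × likelihood for each component:
  π_1·f_1 = 0.33 × 0.35 = 0.1155
  π_2·f_2 = 0.16 × 0.06 = 0.0096
  π_3·f_3 = 0.51 × 0.17 = 0.0867
Evidence: 0.1155 + 0.0096 + 0.0867 = 0.2118
P(Language 3 | x) = 0.0867 / 0.2118 ≈ 0.409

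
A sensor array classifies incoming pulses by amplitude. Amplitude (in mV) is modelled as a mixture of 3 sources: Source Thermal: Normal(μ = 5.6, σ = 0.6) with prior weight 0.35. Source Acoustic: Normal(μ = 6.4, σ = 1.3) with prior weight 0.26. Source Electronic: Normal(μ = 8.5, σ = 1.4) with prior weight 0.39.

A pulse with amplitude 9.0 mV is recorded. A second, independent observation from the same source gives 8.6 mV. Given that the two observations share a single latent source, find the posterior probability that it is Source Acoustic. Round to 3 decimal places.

0.026

Apply Bayes' rule: the posterior for each component is proportional to its prior times its likelihood at x.
Since both observations come from the same component, the likelihood for component k is f_k(x₁)·f_k(x₂).
  p_Thermal = [7.07815e-08] × [2.47787e-06] = 1.75387e-13
  p_Acoustic = [0.0415315] × [0.0732955] = 0.00304407
  p_Electronic = [0.267353] × [0.284233] = 0.0759904
Prior × likelihood for each component:
  π_Thermal·p_Thermal = 0.35 × 1.75387e-13 = 6.13855e-14
  π_Acoustic·p_Acoustic = 0.26 × 0.00304407 = 0.000791459
  π_Electronic·p_Electronic = 0.39 × 0.0759904 = 0.0296363
Marginal: 6.13855e-14 + 0.000791459 + 0.0296363 = 0.0304277
P(Source Acoustic | x₁, x₂) ≈ 0.026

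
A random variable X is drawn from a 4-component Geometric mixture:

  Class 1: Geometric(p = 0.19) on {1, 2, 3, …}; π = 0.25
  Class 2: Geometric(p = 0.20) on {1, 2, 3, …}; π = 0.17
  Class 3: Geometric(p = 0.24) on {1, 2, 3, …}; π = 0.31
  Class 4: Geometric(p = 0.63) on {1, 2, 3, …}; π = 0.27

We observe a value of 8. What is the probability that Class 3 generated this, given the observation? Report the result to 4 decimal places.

0.3750

Posterior ∝ prior × likelihood, so P(k | x) ∝ w_k f_k(x); normalise over all components.
Component likelihoods at x = 8:
  f_1 = 0.0434659
  f_2 = 0.041943
  f_3 = 0.0351485
  f_4 = 0.000598071
Multiply by the mixture weights:
  w_1·f_1 = 0.25 × 0.0434659 = 0.0108665
  w_2·f_2 = 0.17 × 0.041943 = 0.00713032
  w_3·f_3 = 0.31 × 0.0351485 = 0.010896
  w_4·f_4 = 0.27 × 0.000598071 = 0.000161479
Denominator: 0.0108665 + 0.00713032 + 0.010896 + 0.000161479 = 0.0290543
Responsibility of Class 3: 0.010896 / 0.0290543 ≈ 0.3750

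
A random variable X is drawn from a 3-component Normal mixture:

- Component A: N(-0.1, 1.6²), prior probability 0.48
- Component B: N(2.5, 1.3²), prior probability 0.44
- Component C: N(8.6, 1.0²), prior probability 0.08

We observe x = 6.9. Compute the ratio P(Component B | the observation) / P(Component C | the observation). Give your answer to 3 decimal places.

0.058

Since P(k|x) ∝ P(Z=k) f_k(x), the posterior odds are P(Z=i) f_i(x) / (P(Z=j) f_j(x)).
Normal densities:
  f_A = (1/(1.6·√(2π)))·exp(−(6.9−-0.1)²/(2·1.6²)) = 0.249339·exp(-9.57031) = 1.73963e-05
  f_B = (1/(1.3·√(2π)))·exp(−(6.9−2.5)²/(2·1.3²)) = 0.306879·exp(-5.72781) = 0.000998643
  f_C = (1/(1.0·√(2π)))·exp(−(6.9−8.6)²/(2·1.0²)) = 0.398942·exp(-1.44500) = 0.0940491
Odds = (0.44/0.08) × (0.000998643/0.0940491) = 5.5 × 0.0106183 ≈ 0.058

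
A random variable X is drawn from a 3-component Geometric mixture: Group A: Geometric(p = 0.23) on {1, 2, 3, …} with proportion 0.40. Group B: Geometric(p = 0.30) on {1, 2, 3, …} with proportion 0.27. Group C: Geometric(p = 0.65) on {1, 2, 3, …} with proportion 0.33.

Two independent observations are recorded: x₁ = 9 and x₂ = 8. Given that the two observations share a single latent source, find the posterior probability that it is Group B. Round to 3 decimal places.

0.216

The responsibility of component k is w_k f_k(x) divided by Σ_j w_j f_j(x).
Since both observations come from the same component, the likelihood for component k is f_k(x₁)·f_k(x₂).
  L_A = [0.0284219] × [0.0369116] = 0.0010491
  L_B = [0.0172944] × [0.0247063] = 0.000427281
  L_C = [0.000146372] × [0.000418205] = 6.12135e-08
Prior × likelihood for each component:
  w_A·L_A = 0.40 × 0.0010491 = 0.00041964
  w_B·L_B = 0.27 × 0.000427281 = 0.000115366
  w_C·L_C = 0.33 × 6.12135e-08 = 2.02005e-08
Sum: 0.00041964 + 0.000115366 + 2.02005e-08 = 0.000535026
P(Group B | x) = 0.000115366 / 0.000535026 ≈ 0.216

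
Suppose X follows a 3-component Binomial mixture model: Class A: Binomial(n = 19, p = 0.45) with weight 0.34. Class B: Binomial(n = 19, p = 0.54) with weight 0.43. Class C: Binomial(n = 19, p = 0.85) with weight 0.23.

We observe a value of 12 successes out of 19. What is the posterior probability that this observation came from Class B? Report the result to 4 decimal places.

By Bayes' theorem, P(k | x) = P(Z=k) f_k(x) / Σ_j P(Z=j) f_j(x).
Evaluate each component's likelihood at the observed value:
  L_A = C(19,12)·0.45^12·0.55^7 = 50388·6.89525e-05·0.0152244 = 0.0528952
  L_B = C(19,12)·0.54^12·0.46^7 = 50388·0.000614788·0.00435818 = 0.135007
  L_C = C(19,12)·0.85^12·0.15^7 = 50388·0.142242·1.70859e-06 = 0.012246
Weight by the priors:
  P(Z=A)·L_A = 0.34 × 0.0528952 = 0.0179844
  P(Z=B)·L_B = 0.43 × 0.135007 = 0.0580531
  P(Z=C)·L_C = 0.23 × 0.012246 = 0.00281657
Denominator: 0.0179844 + 0.0580531 + 0.00281657 = 0.078854
Responsibility of Class B: 0.0580531 / 0.078854 ≈ 0.7362

0.7362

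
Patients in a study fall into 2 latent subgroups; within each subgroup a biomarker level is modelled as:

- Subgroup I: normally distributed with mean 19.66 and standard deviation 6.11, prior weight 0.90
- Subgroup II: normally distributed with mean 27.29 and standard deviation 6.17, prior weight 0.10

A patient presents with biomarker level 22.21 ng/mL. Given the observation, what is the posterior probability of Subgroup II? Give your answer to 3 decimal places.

0.079

Posterior ∝ prior × likelihood, so P(k | x) ∝ w_k f_k(x); normalise over all components.
Evaluate each component's likelihood at the observed value:
  p_I = (1/(6.11·√(2π)))·exp(−(22.21−19.66)²/(2·6.11²)) = 0.065293·exp(-0.08709) = 0.0598475
  p_II = (1/(6.17·√(2π)))·exp(−(22.21−27.29)²/(2·6.17²)) = 0.064658·exp(-0.33894) = 0.0460706
Weight by the priors:
  w_I·p_I = 0.90 × 0.0598475 = 0.0538628
  w_II·p_II = 0.10 × 0.0460706 = 0.00460706
Denominator: 0.0538628 + 0.00460706 = 0.0584698
P(Subgroup II | the observation) = 0.00460706 / 0.0584698 ≈ 0.079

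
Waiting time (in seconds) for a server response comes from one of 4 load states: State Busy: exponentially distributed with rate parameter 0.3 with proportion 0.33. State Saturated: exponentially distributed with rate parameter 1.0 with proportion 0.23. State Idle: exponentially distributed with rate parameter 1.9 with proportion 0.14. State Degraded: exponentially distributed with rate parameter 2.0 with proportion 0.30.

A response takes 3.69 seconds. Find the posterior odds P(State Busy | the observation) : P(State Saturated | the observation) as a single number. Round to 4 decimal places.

Posterior odds = (P(Z=i) f_i(x)) / (P(Z=j) f_j(x)); the normalising sum cancels.
Exponential densities:
  f_Busy = 0.0991647
  f_Saturated = 0.024972
  f_Idle = 0.00171362
  f_Degraded = 0.0012472
Posterior odds = (P(Z=Busy)·f_Busy) / (P(Z=Saturated)·f_Saturated) = (0.33·0.0991647) / (0.23·0.024972) = 0.0327244 / 0.00574356 ≈ 5.6976

5.6976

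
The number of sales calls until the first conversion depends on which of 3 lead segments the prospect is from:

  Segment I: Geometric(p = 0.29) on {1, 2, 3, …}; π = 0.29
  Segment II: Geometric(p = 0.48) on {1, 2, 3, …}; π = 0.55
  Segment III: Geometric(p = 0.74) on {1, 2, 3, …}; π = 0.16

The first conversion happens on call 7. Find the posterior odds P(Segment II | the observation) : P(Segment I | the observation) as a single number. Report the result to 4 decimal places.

The posterior odds equal the prior odds times the likelihood ratio: (π_i/π_j)·(f_i(x)/f_j(x)).
Component likelihoods at x = 7:
  L_I = 0.29·(1−0.29)^6 = 0.29·0.1281 = 0.0371491
  L_II = 0.48·(1−0.48)^6 = 0.48·0.0197706 = 0.00948989
  L_III = 0.74·(1−0.74)^6 = 0.74·0.000308916 = 0.000228598
Odds = (0.55/0.29) × (0.00948989/0.0371491) = 1.89655 × 0.255454 ≈ 0.4845

0.4845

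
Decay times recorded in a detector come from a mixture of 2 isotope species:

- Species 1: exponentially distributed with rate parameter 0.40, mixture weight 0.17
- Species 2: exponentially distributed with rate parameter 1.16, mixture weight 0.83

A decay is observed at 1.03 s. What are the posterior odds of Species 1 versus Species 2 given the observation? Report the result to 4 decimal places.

0.1545

The posterior odds equal the prior odds times the likelihood ratio: (π_i/π_j)·(f_i(x)/f_j(x)).
Evaluate each component's likelihood at the observed value:
  f_1 = 0.26493
  f_2 = 0.351207
Posterior odds = (π_1·f_1) / (π_2·f_2) = (0.17·0.26493) / (0.83·0.351207) = 0.0450381 / 0.291502 ≈ 0.1545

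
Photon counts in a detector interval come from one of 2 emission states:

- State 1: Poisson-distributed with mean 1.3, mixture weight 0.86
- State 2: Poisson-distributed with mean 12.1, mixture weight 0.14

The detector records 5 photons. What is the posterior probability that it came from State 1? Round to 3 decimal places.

0.812

By Bayes' theorem, P(k | x) = P(Z=k) f_k(x) / Σ_j P(Z=j) f_j(x).
Evaluate each component's likelihood at the observed value:
  L_1 = e^(−1.3)·1.3^5/5! = 0.00843243
  L_2 = e^(−12.1)·12.1^5/5! = 0.0120166
Unnormalised posteriors:
  P(Z=1)·L_1 = 0.86 × 0.00843243 = 0.00725189
  P(Z=2)·L_2 = 0.14 × 0.0120166 = 0.00168233
Evidence: 0.00725189 + 0.00168233 = 0.00893422
So the posterior for State 1 is 0.00725189 / 0.00893422 ≈ 0.812.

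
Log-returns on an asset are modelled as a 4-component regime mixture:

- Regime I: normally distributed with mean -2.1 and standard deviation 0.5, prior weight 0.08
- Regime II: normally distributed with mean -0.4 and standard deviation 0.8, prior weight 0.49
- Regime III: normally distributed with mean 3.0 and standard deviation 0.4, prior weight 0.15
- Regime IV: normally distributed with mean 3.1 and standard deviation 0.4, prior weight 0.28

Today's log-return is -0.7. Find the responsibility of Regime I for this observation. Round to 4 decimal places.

0.0055

By Bayes' theorem, P(k | x) = π_k f_k(x) / Σ_j π_j f_j(x).
Evaluate each component's likelihood at the observed value:
  p_I = (1/(0.5·√(2π)))·exp(−(-0.7−-2.1)²/(2·0.5²)) = 0.797885·exp(-3.92000) = 0.0158309
  p_II = (1/(0.8·√(2π)))·exp(−(-0.7−-0.4)²/(2·0.8²)) = 0.498678·exp(-0.07031) = 0.464819
  p_III = (1/(0.4·√(2π)))·exp(−(-0.7−3.0)²/(2·0.4²)) = 0.997356·exp(-42.78125) = 2.62536e-19
  p_IV = (1/(0.4·√(2π)))·exp(−(-0.7−3.1)²/(2·0.4²)) = 0.997356·exp(-45.12500) = 2.51948e-20
Multiply by the mixture weights:
  π_I·p_I = 0.08 × 0.0158309 = 0.00126647
  π_II·p_II = 0.49 × 0.464819 = 0.227761
  π_III·p_III = 0.15 × 2.62536e-19 = 3.93804e-20
  π_IV·p_IV = 0.28 × 2.51948e-20 = 7.05455e-21
Normaliser: 0.00126647 + 0.227761 + 3.93804e-20 + 7.05455e-21 = 0.229028
P(Regime I | data) ≈ 0.0055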